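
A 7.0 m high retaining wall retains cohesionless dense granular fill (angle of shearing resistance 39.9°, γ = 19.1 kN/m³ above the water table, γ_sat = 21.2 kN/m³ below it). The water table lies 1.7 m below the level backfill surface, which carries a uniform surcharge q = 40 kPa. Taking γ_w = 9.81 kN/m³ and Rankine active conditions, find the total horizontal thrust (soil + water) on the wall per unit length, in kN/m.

K_a = tan²(45° − φ/2) = 0.2184.
γ' = 21.2 − 9.81 = 11.39 kN/m³. h₂ = H − d_w = 5.3 m.
σ'_h: at surface K_a·q = 8.737; at WT K_a(q+γd_w) = 15.83; at base K_a(q+γd_w+γ'h₂) = 29.02 kPa.
P₁ = ½(8.737+15.83)×1.7 = 20.88; P₂ = ½(15.83+29.02)×5.3 = 118.8; P_w = ½γ_w h₂² = 137.8.
Total = 20.88+118.8+137.8 = 277.5 kN/m.

278 kN/m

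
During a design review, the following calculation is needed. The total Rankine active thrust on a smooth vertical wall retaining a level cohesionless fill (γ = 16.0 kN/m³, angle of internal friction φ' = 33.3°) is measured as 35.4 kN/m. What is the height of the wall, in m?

K_a = 0.2911. P_a = ½ K_a γ H² ⇒ H = √(2P_a/(K_a γ)).
H = √(2×35.4/(0.2911×16.0)) = 3.899 m.

3.90 m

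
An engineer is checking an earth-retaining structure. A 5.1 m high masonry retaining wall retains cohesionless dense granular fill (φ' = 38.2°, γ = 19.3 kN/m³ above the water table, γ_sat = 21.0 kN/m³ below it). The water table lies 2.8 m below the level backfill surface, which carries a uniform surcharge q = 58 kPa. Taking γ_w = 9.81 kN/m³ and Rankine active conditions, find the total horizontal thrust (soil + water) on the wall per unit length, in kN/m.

150 kN/m

K_a = tan²(45° − φ/2) = 0.2358.
γ' = 21.0 − 9.81 = 11.19 kN/m³. h₂ = H − d_w = 2.3 m.
σ'_h: at surface K_a·q = 13.68; at WT K_a(q+γd_w) = 26.42; at base K_a(q+γd_w+γ'h₂) = 32.49 kPa.
P₁ = ½(13.68+26.42)×2.8 = 56.13; P₂ = ½(26.42+32.49)×2.3 = 67.74; P_w = ½γ_w h₂² = 25.95.
Total = 56.13+67.74+25.95 = 149.8 kN/m.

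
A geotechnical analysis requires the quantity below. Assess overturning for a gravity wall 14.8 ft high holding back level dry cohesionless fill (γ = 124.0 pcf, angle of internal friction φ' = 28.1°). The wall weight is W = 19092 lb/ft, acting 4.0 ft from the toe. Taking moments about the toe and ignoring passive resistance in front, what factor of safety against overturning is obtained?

3.17

K_a = tan²(45° − 28.1°/2) = 0.3596.
P_a = ½K_aγH² = 0.5×0.3596×124.0×14.8² = 4884 lb/ft, acting at H/3 = 4.933 ft above the base.
Overturning moment M_o = P_a × H/3 = 4884 × 4.933 = 24090.
Resisting moment M_r = W × 4.0 = 19092 × 4.0 = 76370.
FS_overturning = M_r/M_o = 76370/24090 = 3.170.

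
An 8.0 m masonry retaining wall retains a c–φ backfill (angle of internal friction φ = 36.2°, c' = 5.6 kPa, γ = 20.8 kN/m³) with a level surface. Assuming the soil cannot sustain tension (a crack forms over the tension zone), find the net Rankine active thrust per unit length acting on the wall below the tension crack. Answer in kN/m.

129 kN/m

K_a = 0.2574; √K_a = 0.5073.
Tension-crack depth z_c = 2c/(γ√K_a) = 2×5.6/(20.8×0.5073) = 1.061 m.
σ_a at base = K_a γ H − 2c√K_a = 0.2574×20.8×8.0 − 2×5.6×0.5073 = 37.15 kPa.
P_a = ½ × 37.15 × (H − z_c) = 0.5×37.15×6.939 = 128.9 kN/m.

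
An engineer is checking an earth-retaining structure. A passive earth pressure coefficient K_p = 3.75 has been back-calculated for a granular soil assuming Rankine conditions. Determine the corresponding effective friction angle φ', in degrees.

K_p = (1+sin φ)/(1−sin φ) ⇒ sin φ = (K_p − 1)/(K_p + 1) = 0.5789.
φ = arcsin(0.5789) = 35.38°.

35.4°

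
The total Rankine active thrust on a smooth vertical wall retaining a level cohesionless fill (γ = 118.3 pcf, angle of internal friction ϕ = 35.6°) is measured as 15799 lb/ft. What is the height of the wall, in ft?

K_a = 0.2641. P_a = ½ K_a γ H² ⇒ H = √(2P_a/(K_a γ)).
H = √(2×15799/(0.2641×118.3)) = 31.80 ft.

31.8 ft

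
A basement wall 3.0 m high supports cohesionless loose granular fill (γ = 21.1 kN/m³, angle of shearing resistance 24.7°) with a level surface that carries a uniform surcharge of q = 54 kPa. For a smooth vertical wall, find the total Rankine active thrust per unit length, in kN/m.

105 kN/m

K_a = tan²(45° − φ/2) = 0.4106.
Soil triangle: ½ K_a γ H² = 0.5×0.4106×21.1×3.0² = 38.98 kN/m.
Surcharge rectangle: K_a q H = 0.4106×54×3.0 = 66.51 kN/m.
Total = 38.98 + 66.51 = 105.5 kN/m.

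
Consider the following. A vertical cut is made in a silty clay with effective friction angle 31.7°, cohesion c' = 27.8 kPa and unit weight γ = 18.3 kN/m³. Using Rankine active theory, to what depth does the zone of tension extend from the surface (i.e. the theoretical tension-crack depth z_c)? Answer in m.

5.45 m

K_a = tan²(45° − 31.7°/2) = 0.3111; √K_a = 0.5577.
The active pressure is zero where K_a γ z = 2c√K_a, so z_c = 2c/(γ√K_a) = 2×27.8/(18.3×0.5577) = 5.447 m.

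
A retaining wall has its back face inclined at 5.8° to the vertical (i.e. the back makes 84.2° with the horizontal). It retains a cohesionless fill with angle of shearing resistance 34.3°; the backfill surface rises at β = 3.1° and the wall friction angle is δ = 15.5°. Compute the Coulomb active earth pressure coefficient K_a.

0.307

K_a = sin²(α+φ) / [sin²α · sin(α−δ) · (1 + √{sin(φ+δ)sin(φ−β) / (sin(α−δ)sin(α+β))})²].
With α = 84.2°, φ = 34.3°, δ = 15.5°, β = 3.1°: K_a = 0.3069.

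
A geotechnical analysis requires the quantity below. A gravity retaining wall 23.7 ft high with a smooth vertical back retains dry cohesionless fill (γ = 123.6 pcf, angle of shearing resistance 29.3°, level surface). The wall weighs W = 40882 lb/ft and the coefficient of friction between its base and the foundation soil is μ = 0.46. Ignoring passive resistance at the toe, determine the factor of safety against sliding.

K_a = tan²(45° − 29.3°/2) = 0.3428.
P_a = ½K_aγH² = 0.5×0.3428×123.6×23.7² = 11900 lb/ft, acting at H/3 = 7.900 ft above the base.
FS_sliding = μW / P_a = 0.46×40882 / 11900 = 1.580.

1.58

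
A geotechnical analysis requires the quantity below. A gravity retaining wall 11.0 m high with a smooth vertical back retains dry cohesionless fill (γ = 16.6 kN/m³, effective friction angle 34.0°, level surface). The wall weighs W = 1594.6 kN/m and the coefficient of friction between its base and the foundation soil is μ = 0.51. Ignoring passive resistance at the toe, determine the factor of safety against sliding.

2.86

K_a = tan²(45° − 34.0°/2) = 0.2827.
P_a = ½K_aγH² = 0.5×0.2827×16.6×11.0² = 283.9 kN/m, acting at H/3 = 3.667 m above the base.
FS_sliding = μW / P_a = 0.51×1594.6 / 283.9 = 2.864.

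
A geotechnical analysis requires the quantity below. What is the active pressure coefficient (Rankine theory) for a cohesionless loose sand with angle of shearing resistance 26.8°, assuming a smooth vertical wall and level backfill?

0.378

K_a = (1 − sin φ)/(1 + sin φ) = (1 − sin 26.8°)/(1 + sin 26.8°) = 0.3785.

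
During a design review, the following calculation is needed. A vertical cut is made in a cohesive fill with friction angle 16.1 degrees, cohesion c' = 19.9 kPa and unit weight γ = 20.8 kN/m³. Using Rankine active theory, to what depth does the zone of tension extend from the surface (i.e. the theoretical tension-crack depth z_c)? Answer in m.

2.54 m

K_a = tan²(45° − 16.1°/2) = 0.5658; √K_a = 0.7522.
The active pressure is zero where K_a γ z = 2c√K_a, so z_c = 2c/(γ√K_a) = 2×19.9/(20.8×0.7522) = 2.544 m.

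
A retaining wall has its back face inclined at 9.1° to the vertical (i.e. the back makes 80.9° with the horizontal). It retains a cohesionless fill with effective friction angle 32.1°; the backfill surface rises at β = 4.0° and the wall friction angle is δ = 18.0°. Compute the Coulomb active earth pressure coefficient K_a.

K_a = sin²(α+φ) / [sin²α · sin(α−δ) · (1 + √{sin(φ+δ)sin(φ−β) / (sin(α−δ)sin(α+β))})²].
With α = 80.9°, φ = 32.1°, δ = 18.0°, β = 4.0°: K_a = 0.3637.

0.364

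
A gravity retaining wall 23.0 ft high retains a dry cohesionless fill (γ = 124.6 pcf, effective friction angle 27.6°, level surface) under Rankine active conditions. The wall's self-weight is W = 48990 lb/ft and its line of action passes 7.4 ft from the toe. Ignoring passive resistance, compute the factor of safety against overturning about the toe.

3.91

K_a = tan²(45° − 27.6°/2) = 0.3668.
P_a = ½K_aγH² = 0.5×0.3668×124.6×23.0² = 12090 lb/ft, acting at H/3 = 7.667 ft above the base.
Overturning moment M_o = P_a × H/3 = 12090 × 7.667 = 92670.
Resisting moment M_r = W × 7.4 = 48990 × 7.4 = 362500.
FS_overturning = M_r/M_o = 362500/92670 = 3.912.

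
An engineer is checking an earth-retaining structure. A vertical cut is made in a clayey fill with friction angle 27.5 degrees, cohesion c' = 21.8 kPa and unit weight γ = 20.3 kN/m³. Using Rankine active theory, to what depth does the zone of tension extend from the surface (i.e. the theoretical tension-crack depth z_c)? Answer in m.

K_a = tan²(45° − 27.5°/2) = 0.3682; √K_a = 0.6068.
The active pressure is zero where K_a γ z = 2c√K_a, so z_c = 2c/(γ√K_a) = 2×21.8/(20.3×0.6068) = 3.539 m.

3.54 m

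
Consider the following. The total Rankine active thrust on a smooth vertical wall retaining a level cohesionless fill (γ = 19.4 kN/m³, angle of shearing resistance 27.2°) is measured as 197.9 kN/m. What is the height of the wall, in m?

K_a = 0.3726. P_a = ½ K_a γ H² ⇒ H = √(2P_a/(K_a γ)).
H = √(2×197.9/(0.3726×19.4)) = 7.400 m.

7.40 m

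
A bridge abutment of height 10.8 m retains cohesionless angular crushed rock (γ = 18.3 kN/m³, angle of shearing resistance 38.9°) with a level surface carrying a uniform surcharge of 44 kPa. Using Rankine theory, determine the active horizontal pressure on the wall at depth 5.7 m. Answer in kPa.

K_a = (1 − sin φ)/(1 + sin φ) = 0.2285.
σ_v = γz + q = 18.3 × 5.7 + 44 = 148.3 kPa.
σ_h = K_a σ_v = 0.2285 × 148.3 = 33.89 kPa.

33.9 kPa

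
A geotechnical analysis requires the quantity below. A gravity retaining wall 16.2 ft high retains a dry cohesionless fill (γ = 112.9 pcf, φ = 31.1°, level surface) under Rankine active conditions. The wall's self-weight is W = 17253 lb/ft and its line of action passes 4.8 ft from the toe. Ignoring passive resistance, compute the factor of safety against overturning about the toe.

3.25

K_a = tan²(45° − 31.1°/2) = 0.3188.
P_a = ½K_aγH² = 0.5×0.3188×112.9×16.2² = 4723 lb/ft, acting at H/3 = 5.400 ft above the base.
Overturning moment M_o = P_a × H/3 = 4723 × 5.400 = 25500.
Resisting moment M_r = W × 4.8 = 17253 × 4.8 = 82810.
FS_overturning = M_r/M_o = 82810/25500 = 3.247.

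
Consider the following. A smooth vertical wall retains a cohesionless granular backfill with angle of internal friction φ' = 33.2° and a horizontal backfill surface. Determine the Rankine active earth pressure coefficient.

K_a = (1 − sin φ)/(1 + sin φ) = (1 − sin 33.2°)/(1 + sin 33.2°) = 0.2924.

0.292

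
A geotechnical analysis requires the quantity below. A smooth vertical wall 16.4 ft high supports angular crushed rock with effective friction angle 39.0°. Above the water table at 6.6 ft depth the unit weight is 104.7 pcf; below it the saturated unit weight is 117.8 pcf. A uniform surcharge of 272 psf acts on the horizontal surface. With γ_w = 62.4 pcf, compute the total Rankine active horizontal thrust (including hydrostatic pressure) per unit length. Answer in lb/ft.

K_a = tan²(45° − φ/2) = 0.2275.
γ' = 117.8 − 62.4 = 55.40 pcf. h₂ = H − d_w = 9.8 ft.
σ'_h: at surface K_a·q = 61.88; at WT K_a(q+γd_w) = 219.1; at base K_a(q+γd_w+γ'h₂) = 342.6 psf.
P₁ = ½(61.88+219.1)×6.6 = 927.2; P₂ = ½(219.1+342.6)×9.8 = 2752; P_w = ½γ_w h₂² = 2996.
Total = 927.2+2752+2996 = 6676 lb/ft.

6680 lb/ft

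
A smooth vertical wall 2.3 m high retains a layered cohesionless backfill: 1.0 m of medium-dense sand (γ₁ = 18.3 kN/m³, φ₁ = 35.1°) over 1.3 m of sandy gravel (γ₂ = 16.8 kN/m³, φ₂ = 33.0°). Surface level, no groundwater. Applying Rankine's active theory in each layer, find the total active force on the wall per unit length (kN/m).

K_a1 = tan²(45°−35.1°/2) = 0.2698; K_a2 = tan²(45°−33.0°/2) = 0.2948.
Layer 1: σ at base = K_a1 γ₁ h₁ = 4.938 kPa; P₁ = ½×4.938×1.0 = 2.469.
Layer 2: σ_v at top = γ₁h₁ = 18.30; σ_h top = K_a2×18.30 = 5.395; σ_h base = K_a2×(18.30+16.8×1.3) = 11.83.
P₂ = ½(5.395+11.83)×1.3 = 11.20. Total P_a = 2.469+11.20 = 13.67 kN/m.

13.7 kN/m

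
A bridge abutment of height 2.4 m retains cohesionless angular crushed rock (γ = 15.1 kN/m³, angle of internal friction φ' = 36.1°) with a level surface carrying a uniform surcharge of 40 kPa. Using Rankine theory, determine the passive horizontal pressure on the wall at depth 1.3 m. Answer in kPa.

K_p = (1 + sin φ)/(1 − sin φ) = 3.869.
σ_v = γz + q = 15.1 × 1.3 + 40 = 59.63 kPa.
σ_h = K_p σ_v = 3.869 × 59.63 = 230.7 kPa.

231 kPa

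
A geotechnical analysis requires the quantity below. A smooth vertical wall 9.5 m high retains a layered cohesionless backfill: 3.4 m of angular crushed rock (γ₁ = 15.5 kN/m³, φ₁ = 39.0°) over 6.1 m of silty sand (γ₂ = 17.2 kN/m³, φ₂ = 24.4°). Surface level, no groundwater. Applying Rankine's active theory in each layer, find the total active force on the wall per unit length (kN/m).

K_a1 = tan²(45°−39.0°/2) = 0.2275; K_a2 = tan²(45°−24.4°/2) = 0.4153.
Layer 1: σ at base = K_a1 γ₁ h₁ = 11.99 kPa; P₁ = ½×11.99×3.4 = 20.38.
Layer 2: σ_v at top = γ₁h₁ = 52.70; σ_h top = K_a2×52.70 = 21.89; σ_h base = K_a2×(52.70+17.2×6.1) = 65.46.
P₂ = ½(21.89+65.46)×6.1 = 266.4. Total P_a = 20.38+266.4 = 286.8 kN/m.

287 kN/m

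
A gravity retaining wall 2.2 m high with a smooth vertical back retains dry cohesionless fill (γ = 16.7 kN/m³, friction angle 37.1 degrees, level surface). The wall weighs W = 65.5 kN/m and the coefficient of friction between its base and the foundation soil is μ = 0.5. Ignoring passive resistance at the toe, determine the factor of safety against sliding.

K_a = tan²(45° − 37.1°/2) = 0.2475.
P_a = ½K_aγH² = 0.5×0.2475×16.7×2.2² = 10.00 kN/m, acting at H/3 = 0.7333 m above the base.
FS_sliding = μW / P_a = 0.5×65.5 / 10.00 = 3.274.

3.27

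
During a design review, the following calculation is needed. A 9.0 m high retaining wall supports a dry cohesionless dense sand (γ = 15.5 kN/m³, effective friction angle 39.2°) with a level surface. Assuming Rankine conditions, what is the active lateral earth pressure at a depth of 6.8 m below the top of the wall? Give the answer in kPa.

K_a = (1 − sin φ)/(1 + sin φ) = 0.2255.
σ_h = K_a γ z = 0.2255 × 15.5 × 6.8 = 23.76 kPa.

23.8 kPa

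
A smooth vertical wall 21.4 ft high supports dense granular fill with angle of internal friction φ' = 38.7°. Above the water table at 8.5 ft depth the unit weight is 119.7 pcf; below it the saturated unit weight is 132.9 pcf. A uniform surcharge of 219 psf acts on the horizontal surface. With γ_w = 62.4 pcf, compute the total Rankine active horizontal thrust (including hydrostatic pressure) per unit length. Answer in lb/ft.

K_a = tan²(45° − φ/2) = 0.2306.
γ' = 132.9 − 62.4 = 70.50 pcf. h₂ = H − d_w = 12.9 ft.
σ'_h: at surface K_a·q = 50.50; at WT K_a(q+γd_w) = 285.1; at base K_a(q+γd_w+γ'h₂) = 494.8 psf.
P₁ = ½(50.50+285.1)×8.5 = 1426; P₂ = ½(285.1+494.8)×12.9 = 5030; P_w = ½γ_w h₂² = 5192.
Total = 1426+5030+5192 = 11650 lb/ft.

11600 lb/ft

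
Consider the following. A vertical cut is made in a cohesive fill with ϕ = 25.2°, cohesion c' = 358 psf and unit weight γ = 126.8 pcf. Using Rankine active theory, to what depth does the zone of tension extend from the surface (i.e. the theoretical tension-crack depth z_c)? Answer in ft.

8.90 ft

K_a = tan²(45° − 25.2°/2) = 0.4027; √K_a = 0.6346.
The active pressure is zero where K_a γ z = 2c√K_a, so z_c = 2c/(γ√K_a) = 2×358/(126.8×0.6346) = 8.898 ft.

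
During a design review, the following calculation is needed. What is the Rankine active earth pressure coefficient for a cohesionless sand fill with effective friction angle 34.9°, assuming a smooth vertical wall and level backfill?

K_a = (1 − sin φ)/(1 + sin φ) = (1 − sin 34.9°)/(1 + sin 34.9°) = 0.2721.

0.272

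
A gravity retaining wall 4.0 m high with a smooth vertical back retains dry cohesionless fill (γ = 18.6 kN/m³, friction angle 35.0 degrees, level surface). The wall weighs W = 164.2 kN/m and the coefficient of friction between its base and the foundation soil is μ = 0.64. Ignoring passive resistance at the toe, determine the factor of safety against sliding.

K_a = tan²(45° − 35.0°/2) = 0.2710.
P_a = ½K_aγH² = 0.5×0.2710×18.6×4.0² = 40.32 kN/m, acting at H/3 = 1.333 m above the base.
FS_sliding = μW / P_a = 0.64×164.2 / 40.32 = 2.606.

2.61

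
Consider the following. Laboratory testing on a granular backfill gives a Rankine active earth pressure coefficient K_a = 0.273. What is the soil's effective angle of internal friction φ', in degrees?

34.8°

K_a = tan²(45° − φ/2) ⇒ 45° − φ/2 = arctan(√0.273) = 27.59°.
φ = 2(45° − 27.59°) = 34.83°.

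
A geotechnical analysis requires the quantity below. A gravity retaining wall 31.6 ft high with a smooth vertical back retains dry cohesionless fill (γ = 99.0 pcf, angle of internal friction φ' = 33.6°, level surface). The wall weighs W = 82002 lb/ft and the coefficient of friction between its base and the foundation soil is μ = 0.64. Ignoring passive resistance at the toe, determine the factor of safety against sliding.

3.69

K_a = tan²(45° − 33.6°/2) = 0.2875.
P_a = ½K_aγH² = 0.5×0.2875×99.0×31.6² = 14210 lb/ft, acting at H/3 = 10.53 ft above the base.
FS_sliding = μW / P_a = 0.64×82002 / 14210 = 3.693.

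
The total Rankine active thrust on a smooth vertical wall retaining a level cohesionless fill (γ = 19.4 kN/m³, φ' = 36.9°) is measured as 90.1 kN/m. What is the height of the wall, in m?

K_a = 0.2497. P_a = ½ K_a γ H² ⇒ H = √(2P_a/(K_a γ)).
H = √(2×90.1/(0.2497×19.4)) = 6.099 m.

6.10 m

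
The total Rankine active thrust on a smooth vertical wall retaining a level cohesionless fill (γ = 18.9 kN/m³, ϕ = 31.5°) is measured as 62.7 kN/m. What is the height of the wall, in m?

K_a = 0.3136. P_a = ½ K_a γ H² ⇒ H = √(2P_a/(K_a γ)).
H = √(2×62.7/(0.3136×18.9)) = 4.599 m.

4.60 m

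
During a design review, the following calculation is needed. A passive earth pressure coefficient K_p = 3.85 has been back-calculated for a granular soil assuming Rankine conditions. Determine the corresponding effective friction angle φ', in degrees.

K_p = (1+sin φ)/(1−sin φ) ⇒ sin φ = (K_p − 1)/(K_p + 1) = 0.5876.
φ = arcsin(0.5876) = 35.99°.

36.0°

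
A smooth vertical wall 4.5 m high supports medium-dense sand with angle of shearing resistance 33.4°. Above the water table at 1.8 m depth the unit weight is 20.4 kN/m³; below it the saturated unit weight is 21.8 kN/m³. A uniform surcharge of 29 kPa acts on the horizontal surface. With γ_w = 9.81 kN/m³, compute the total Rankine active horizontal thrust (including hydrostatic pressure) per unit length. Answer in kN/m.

125 kN/m

K_a = tan²(45° − φ/2) = 0.2899.
γ' = 21.8 − 9.81 = 11.99 kN/m³. h₂ = H − d_w = 2.7 m.
σ'_h: at surface K_a·q = 8.408; at WT K_a(q+γd_w) = 19.05; at base K_a(q+γd_w+γ'h₂) = 28.44 kPa.
P₁ = ½(8.408+19.05)×1.8 = 24.72; P₂ = ½(19.05+28.44)×2.7 = 64.12; P_w = ½γ_w h₂² = 35.76.
Total = 24.72+64.12+35.76 = 124.6 kN/m.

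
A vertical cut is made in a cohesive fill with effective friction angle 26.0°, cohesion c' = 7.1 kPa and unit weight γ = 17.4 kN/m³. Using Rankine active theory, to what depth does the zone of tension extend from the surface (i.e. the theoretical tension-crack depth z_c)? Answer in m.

1.31 m

K_a = tan²(45° − 26.0°/2) = 0.3905; √K_a = 0.6249.
The active pressure is zero where K_a γ z = 2c√K_a, so z_c = 2c/(γ√K_a) = 2×7.1/(17.4×0.6249) = 1.306 m.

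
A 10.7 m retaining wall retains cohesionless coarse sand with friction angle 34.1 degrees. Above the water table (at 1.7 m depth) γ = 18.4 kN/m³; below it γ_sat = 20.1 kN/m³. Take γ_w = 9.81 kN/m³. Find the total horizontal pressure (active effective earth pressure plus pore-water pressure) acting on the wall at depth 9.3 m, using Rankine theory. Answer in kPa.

105 kPa

K_a = (1 − sin φ)/(1 + sin φ) = 0.2815.
γ' = 20.1 − 9.81 = 10.29 kN/m³.
Effective vertical stress at 9.3 m: σ'_v = 18.4×1.7 + 10.29×7.60 = 109.5 kPa.
σ'_h = K_a σ'_v = 0.2815 × 109.5 = 30.82 kPa; u = γ_w × 7.60 = 74.56 kPa.
Total σ_h = 30.82 + 74.56 = 105.4 kPa.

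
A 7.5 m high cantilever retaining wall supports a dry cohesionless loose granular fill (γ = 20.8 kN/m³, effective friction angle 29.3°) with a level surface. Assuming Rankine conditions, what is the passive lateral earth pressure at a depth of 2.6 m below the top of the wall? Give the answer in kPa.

K_p = (1 + sin φ)/(1 − sin φ) = 2.917.
σ_h = K_p γ z = 2.917 × 20.8 × 2.6 = 157.7 kPa.

158 kPa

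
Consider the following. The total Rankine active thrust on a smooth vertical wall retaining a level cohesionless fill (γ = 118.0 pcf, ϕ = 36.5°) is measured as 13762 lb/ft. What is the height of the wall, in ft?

30.3 ft

K_a = 0.2541. P_a = ½ K_a γ H² ⇒ H = √(2P_a/(K_a γ)).
H = √(2×13762/(0.2541×118.0)) = 30.30 ft.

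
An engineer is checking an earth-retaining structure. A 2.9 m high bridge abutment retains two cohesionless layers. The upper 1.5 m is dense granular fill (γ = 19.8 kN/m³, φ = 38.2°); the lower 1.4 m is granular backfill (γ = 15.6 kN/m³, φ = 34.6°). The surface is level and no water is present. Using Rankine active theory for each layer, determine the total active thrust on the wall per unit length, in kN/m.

20.9 kN/m

K_a1 = tan²(45°−38.2°/2) = 0.2358; K_a2 = tan²(45°−34.6°/2) = 0.2756.
Layer 1: σ at base = K_a1 γ₁ h₁ = 7.003 kPa; P₁ = ½×7.003×1.5 = 5.252.
Layer 2: σ_v at top = γ₁h₁ = 29.70; σ_h top = K_a2×29.70 = 8.186; σ_h base = K_a2×(29.70+15.6×1.4) = 14.21.
P₂ = ½(8.186+14.21)×1.4 = 15.67. Total P_a = 5.252+15.67 = 20.93 kN/m.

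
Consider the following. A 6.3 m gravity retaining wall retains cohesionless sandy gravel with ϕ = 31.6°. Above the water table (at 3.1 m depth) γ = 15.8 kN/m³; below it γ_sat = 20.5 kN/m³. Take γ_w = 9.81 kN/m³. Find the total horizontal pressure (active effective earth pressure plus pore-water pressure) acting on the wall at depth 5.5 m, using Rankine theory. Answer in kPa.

46.9 kPa

K_a = (1 − sin φ)/(1 + sin φ) = 0.3123.
γ' = 20.5 − 9.81 = 10.69 kN/m³.
Effective vertical stress at 5.5 m: σ'_v = 15.8×3.1 + 10.69×2.40 = 74.64 kPa.
σ'_h = K_a σ'_v = 0.3123 × 74.64 = 23.31 kPa; u = γ_w × 2.40 = 23.54 kPa.
Total σ_h = 23.31 + 23.54 = 46.86 kPa.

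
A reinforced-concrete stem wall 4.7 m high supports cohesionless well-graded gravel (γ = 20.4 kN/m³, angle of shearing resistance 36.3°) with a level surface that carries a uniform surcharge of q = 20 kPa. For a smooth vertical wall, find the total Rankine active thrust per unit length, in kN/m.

81.8 kN/m

K_a = tan²(45° − φ/2) = 0.2563.
Soil triangle: ½ K_a γ H² = 0.5×0.2563×20.4×4.7² = 57.74 kN/m.
Surcharge rectangle: K_a q H = 0.2563×20×4.7 = 24.09 kN/m.
Total = 57.74 + 24.09 = 81.83 kN/m.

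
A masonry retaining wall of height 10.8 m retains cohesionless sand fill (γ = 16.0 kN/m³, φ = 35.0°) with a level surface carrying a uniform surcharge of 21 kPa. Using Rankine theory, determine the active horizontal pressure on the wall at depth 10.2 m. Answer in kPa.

K_a = (1 − sin φ)/(1 + sin φ) = 0.2710.
σ_v = γz + q = 16.0 × 10.2 + 21 = 184.2 kPa.
σ_h = K_a σ_v = 0.2710 × 184.2 = 49.92 kPa.

49.9 kPa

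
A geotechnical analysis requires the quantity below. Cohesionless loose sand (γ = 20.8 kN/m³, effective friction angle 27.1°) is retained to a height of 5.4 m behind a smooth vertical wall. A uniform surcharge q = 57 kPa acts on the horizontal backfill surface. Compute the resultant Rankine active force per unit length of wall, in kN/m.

229 kN/m

K_a = tan²(45° − φ/2) = 0.3741.
Soil triangle: ½ K_a γ H² = 0.5×0.3741×20.8×5.4² = 113.4 kN/m.
Surcharge rectangle: K_a q H = 0.3741×57×5.4 = 115.1 kN/m.
Total = 113.4 + 115.1 = 228.6 kN/m.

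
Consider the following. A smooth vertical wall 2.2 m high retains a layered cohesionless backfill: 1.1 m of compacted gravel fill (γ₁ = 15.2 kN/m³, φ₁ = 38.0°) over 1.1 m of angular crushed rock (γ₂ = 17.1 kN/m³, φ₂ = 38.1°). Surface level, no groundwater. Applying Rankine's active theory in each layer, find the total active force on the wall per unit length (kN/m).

K_a1 = tan²(45°−38.0°/2) = 0.2379; K_a2 = tan²(45°−38.1°/2) = 0.2368.
Layer 1: σ at base = K_a1 γ₁ h₁ = 3.977 kPa; P₁ = ½×3.977×1.1 = 2.188.
Layer 2: σ_v at top = γ₁h₁ = 16.72; σ_h top = K_a2×16.72 = 3.960; σ_h base = K_a2×(16.72+17.1×1.1) = 8.415.
P₂ = ½(3.960+8.415)×1.1 = 6.806. Total P_a = 2.188+6.806 = 8.994 kN/m.

8.99 kN/m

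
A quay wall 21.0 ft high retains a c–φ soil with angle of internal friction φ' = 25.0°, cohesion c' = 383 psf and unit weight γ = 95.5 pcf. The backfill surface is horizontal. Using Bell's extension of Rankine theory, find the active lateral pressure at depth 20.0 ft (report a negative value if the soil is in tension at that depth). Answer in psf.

287 psf

K_a = (1 − sin φ)/(1 + sin φ) = 0.4059.
σ_a = K_a γ z − 2c√K_a = 0.4059×95.5×20.0 − 2×383×0.6371 = 287.2 psf.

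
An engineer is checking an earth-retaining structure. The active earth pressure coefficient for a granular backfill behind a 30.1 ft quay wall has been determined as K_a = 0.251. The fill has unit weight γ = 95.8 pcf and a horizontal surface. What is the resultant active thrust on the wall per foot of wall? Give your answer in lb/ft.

10900 lb/ft

P = ½ K_a γ H² = 0.5 × 0.251 × 95.8 × 30.1² = 10890 lb/ft.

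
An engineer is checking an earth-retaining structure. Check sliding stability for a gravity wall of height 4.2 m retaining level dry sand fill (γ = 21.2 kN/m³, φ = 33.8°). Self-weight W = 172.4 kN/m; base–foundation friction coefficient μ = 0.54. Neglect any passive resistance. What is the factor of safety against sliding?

1.75

K_a = tan²(45° − 33.8°/2) = 0.2851.
P_a = ½K_aγH² = 0.5×0.2851×21.2×4.2² = 53.31 kN/m, acting at H/3 = 1.400 m above the base.
FS_sliding = μW / P_a = 0.54×172.4 / 53.31 = 1.746.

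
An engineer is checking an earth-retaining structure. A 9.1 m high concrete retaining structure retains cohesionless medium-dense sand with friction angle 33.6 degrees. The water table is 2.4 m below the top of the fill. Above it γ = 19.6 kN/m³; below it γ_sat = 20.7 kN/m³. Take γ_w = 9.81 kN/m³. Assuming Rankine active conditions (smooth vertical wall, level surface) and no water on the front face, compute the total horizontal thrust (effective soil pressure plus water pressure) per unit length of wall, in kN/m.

K_a = tan²(45° − φ/2) = 0.2875.
γ' = 20.7 − 9.81 = 10.89 kN/m³. Depth below WT = 6.7 m.
σ'_h at WT = K_a γ d_w = 13.52 kPa; at base = 13.52 + K_a γ' × 6.7 = 34.50 kPa.
P₁ (0–2.4 m) = ½×13.52×2.4 = 16.23. P₂ (2.4–9.1 m) = ½(13.52+34.50)×6.7 = 160.9.
P_w = ½ γ_w h₂² = 0.5×9.81×6.7² = 220.2. Total = 16.23+160.9+220.2 = 397.3 kN/m.

397 kN/m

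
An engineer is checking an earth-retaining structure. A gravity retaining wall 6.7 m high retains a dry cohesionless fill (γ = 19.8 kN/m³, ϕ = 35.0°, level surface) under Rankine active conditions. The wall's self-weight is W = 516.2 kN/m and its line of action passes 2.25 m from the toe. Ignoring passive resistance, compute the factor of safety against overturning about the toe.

4.32

K_a = tan²(45° − 35.0°/2) = 0.2710.
P_a = ½K_aγH² = 0.5×0.2710×19.8×6.7² = 120.4 kN/m, acting at H/3 = 2.233 m above the base.
Overturning moment M_o = P_a × H/3 = 120.4 × 2.233 = 269.0.
Resisting moment M_r = W × 2.25 = 516.2 × 2.25 = 1161.
FS_overturning = M_r/M_o = 1161/269.0 = 4.318.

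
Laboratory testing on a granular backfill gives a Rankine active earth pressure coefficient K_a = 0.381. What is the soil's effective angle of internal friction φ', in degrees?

K_a = tan²(45° − φ/2) ⇒ 45° − φ/2 = arctan(√0.381) = 31.69°.
φ = 2(45° − 31.69°) = 26.63°.

26.6°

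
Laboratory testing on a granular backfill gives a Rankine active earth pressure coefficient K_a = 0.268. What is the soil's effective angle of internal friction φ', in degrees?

K_a = tan²(45° − φ/2) ⇒ 45° − φ/2 = arctan(√0.268) = 27.37°.
φ = 2(45° − 27.37°) = 35.26°.

35.3°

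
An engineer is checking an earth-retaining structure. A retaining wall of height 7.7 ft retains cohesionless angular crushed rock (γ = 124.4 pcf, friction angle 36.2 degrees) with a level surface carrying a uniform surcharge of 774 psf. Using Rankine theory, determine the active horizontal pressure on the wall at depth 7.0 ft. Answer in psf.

K_a = (1 − sin φ)/(1 + sin φ) = 0.2574.
σ_v = γz + q = 124.4 × 7.0 + 774 = 1645 psf.
σ_h = K_a σ_v = 0.2574 × 1645 = 423.3 psf.

423 psf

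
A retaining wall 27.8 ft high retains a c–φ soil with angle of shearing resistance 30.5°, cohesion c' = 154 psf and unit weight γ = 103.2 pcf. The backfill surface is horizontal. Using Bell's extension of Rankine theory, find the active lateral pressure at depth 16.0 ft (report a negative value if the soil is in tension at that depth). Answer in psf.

363 psf

K_a = (1 − sin φ)/(1 + sin φ) = 0.3267.
σ_a = K_a γ z − 2c√K_a = 0.3267×103.2×16.0 − 2×154×0.5715 = 363.4 psf.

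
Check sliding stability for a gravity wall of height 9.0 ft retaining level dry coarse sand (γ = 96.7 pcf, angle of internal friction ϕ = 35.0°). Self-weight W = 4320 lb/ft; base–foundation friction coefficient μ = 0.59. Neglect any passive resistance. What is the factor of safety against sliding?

2.40

K_a = tan²(45° − 35.0°/2) = 0.2710.
P_a = ½K_aγH² = 0.5×0.2710×96.7×9.0² = 1061 lb/ft, acting at H/3 = 3.000 ft above the base.
FS_sliding = μW / P_a = 0.59×4320 / 1061 = 2.402.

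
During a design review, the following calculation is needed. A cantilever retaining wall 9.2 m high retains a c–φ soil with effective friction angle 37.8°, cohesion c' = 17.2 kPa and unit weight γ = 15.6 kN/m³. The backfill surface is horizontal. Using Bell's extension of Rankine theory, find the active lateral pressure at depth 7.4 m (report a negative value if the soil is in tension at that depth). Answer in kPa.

10.9 kPa

K_a = (1 − sin φ)/(1 + sin φ) = 0.2400.
σ_a = K_a γ z − 2c√K_a = 0.2400×15.6×7.4 − 2×17.2×0.4899 = 10.85 kPa.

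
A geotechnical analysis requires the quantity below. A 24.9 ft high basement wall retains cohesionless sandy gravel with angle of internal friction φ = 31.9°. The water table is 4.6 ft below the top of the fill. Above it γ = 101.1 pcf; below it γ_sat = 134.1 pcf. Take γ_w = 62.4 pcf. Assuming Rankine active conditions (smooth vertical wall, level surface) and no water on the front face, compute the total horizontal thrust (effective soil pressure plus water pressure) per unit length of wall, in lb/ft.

20700 lb/ft

K_a = tan²(45° − φ/2) = 0.3085.
γ' = 134.1 − 62.4 = 71.70 pcf. Depth below WT = 20.3 ft.
σ'_h at WT = K_a γ d_w = 143.5 psf; at base = 143.5 + K_a γ' × 20.3 = 592.5 psf.
P₁ (0–4.6 ft) = ½×143.5×4.6 = 330.0. P₂ (4.6–24.9 ft) = ½(143.5+592.5)×20.3 = 7471.
P_w = ½ γ_w h₂² = 0.5×62.4×20.3² = 12860. Total = 330.0+7471+12860 = 20660 lb/ft.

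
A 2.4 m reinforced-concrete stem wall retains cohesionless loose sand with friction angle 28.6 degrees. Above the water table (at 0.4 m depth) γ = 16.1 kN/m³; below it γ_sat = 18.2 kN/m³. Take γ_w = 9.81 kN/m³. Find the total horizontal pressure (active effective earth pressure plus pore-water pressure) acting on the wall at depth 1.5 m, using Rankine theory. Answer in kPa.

K_a = (1 − sin φ)/(1 + sin φ) = 0.3525.
γ' = 18.2 − 9.81 = 8.390 kN/m³.
Effective vertical stress at 1.5 m: σ'_v = 16.1×0.4 + 8.390×1.10 = 15.67 kPa.
σ'_h = K_a σ'_v = 0.3525 × 15.67 = 5.524 kPa; u = γ_w × 1.10 = 10.79 kPa.
Total σ_h = 5.524 + 10.79 = 16.32 kPa.

16.3 kPa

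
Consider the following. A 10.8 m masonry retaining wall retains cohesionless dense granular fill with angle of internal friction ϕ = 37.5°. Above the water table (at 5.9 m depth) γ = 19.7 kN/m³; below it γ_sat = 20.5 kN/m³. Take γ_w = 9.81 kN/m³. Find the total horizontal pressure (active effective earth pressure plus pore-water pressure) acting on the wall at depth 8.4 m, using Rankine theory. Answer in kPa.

K_a = (1 − sin φ)/(1 + sin φ) = 0.2432.
γ' = 20.5 − 9.81 = 10.69 kN/m³.
Effective vertical stress at 8.4 m: σ'_v = 19.7×5.9 + 10.69×2.50 = 143.0 kPa.
σ'_h = K_a σ'_v = 0.2432 × 143.0 = 34.77 kPa; u = γ_w × 2.50 = 24.53 kPa.
Total σ_h = 34.77 + 24.53 = 59.29 kPa.

59.3 kPa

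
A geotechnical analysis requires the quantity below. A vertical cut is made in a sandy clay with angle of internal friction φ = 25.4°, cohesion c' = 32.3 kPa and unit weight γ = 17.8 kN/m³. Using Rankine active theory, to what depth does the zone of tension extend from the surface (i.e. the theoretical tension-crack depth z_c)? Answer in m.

K_a = tan²(45° − 25.4°/2) = 0.3996; √K_a = 0.6322.
The active pressure is zero where K_a γ z = 2c√K_a, so z_c = 2c/(γ√K_a) = 2×32.3/(17.8×0.6322) = 5.741 m.

5.74 m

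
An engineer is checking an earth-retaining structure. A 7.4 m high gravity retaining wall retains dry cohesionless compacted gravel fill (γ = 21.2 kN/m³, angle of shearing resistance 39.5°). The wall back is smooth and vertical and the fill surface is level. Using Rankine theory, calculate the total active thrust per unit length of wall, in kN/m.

129 kN/m

K_a = tan²(45° − φ/2) = 0.2224.
P_a = ½ K_a γ H² = 0.5 × 0.2224 × 21.2 × 7.4² = 129.1 kN/m.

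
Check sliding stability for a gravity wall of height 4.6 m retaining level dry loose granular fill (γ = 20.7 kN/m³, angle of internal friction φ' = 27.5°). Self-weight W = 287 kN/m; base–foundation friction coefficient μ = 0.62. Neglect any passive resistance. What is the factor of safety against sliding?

K_a = tan²(45° − 27.5°/2) = 0.3682.
P_a = ½K_aγH² = 0.5×0.3682×20.7×4.6² = 80.64 kN/m, acting at H/3 = 1.533 m above the base.
FS_sliding = μW / P_a = 0.62×287 / 80.64 = 2.207.

2.21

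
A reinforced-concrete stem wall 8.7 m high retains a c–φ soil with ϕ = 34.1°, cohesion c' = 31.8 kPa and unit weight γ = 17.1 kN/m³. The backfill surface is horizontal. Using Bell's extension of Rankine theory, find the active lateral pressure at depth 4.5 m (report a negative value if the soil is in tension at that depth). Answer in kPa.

-12.1 kPa

K_a = (1 − sin φ)/(1 + sin φ) = 0.2815.
σ_a = K_a γ z − 2c√K_a = 0.2815×17.1×4.5 − 2×31.8×0.5306 = -12.08 kPa.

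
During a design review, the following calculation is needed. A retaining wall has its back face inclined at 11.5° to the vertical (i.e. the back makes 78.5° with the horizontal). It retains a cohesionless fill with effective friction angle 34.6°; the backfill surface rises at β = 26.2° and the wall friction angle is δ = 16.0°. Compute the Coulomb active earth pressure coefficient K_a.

0.535

K_a = sin²(α+φ) / [sin²α · sin(α−δ) · (1 + √{sin(φ+δ)sin(φ−β) / (sin(α−δ)sin(α+β))})²].
With α = 78.5°, φ = 34.6°, δ = 16.0°, β = 26.2°: K_a = 0.5349.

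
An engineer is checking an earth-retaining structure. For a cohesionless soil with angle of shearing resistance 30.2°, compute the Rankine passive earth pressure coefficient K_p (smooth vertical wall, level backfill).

K_p = (1 + sin φ)/(1 − sin φ) = tan²(45° + 30.2°/2) = 3.024.

3.02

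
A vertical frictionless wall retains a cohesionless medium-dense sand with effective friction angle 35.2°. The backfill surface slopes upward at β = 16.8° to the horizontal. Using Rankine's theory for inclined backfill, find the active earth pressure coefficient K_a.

K_a = cos β · (cos β − √(cos²β − cos²φ)) / (cos β + √(cos²β − cos²φ)).
cos β = 0.9573, cos φ = 0.8171, √(cos²β − cos²φ) = 0.4987.
K_a = 0.9573 × (0.9573 − 0.4987)/(0.9573 + 0.4987) = 0.3015.

0.302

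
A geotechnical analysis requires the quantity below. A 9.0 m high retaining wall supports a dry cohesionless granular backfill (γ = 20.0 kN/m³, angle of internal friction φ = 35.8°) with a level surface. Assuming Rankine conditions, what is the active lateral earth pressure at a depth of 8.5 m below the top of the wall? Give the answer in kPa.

44.5 kPa

K_a = (1 − sin φ)/(1 + sin φ) = 0.2619.
σ_h = K_a γ z = 0.2619 × 20.0 × 8.5 = 44.52 kPa.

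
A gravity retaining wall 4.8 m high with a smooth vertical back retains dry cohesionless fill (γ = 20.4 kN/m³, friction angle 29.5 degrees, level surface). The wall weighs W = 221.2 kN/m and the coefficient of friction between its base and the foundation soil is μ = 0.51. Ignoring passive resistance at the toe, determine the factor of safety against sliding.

1.41

K_a = tan²(45° − 29.5°/2) = 0.3401.
P_a = ½K_aγH² = 0.5×0.3401×20.4×4.8² = 79.93 kN/m, acting at H/3 = 1.600 m above the base.
FS_sliding = μW / P_a = 0.51×221.2 / 79.93 = 1.411.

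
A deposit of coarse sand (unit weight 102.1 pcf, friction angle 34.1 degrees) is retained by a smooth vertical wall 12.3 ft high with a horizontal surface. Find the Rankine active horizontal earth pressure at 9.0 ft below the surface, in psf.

K_a = (1 − sin φ)/(1 + sin φ) = 0.2815.
σ_h = K_a γ z = 0.2815 × 102.1 × 9.0 = 258.7 psf.

259 psf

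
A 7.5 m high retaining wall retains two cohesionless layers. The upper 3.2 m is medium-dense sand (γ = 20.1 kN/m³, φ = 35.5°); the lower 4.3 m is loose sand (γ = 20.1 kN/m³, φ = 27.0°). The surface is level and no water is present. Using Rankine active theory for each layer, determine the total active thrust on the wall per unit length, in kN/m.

201 kN/m

K_a1 = tan²(45°−35.5°/2) = 0.2653; K_a2 = tan²(45°−27.0°/2) = 0.3755.
Layer 1: σ at base = K_a1 γ₁ h₁ = 17.06 kPa; P₁ = ½×17.06×3.2 = 27.30.
Layer 2: σ_v at top = γ₁h₁ = 64.32; σ_h top = K_a2×64.32 = 24.15; σ_h base = K_a2×(64.32+20.1×4.3) = 56.61.
P₂ = ½(24.15+56.61)×4.3 = 173.6. Total P_a = 27.30+173.6 = 200.9 kN/m.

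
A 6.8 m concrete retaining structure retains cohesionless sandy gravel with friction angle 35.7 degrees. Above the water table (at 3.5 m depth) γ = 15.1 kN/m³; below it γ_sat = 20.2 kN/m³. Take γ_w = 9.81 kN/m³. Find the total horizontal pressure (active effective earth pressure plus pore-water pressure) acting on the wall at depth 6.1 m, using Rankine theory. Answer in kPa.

46.5 kPa

K_a = (1 − sin φ)/(1 + sin φ) = 0.2630.
γ' = 20.2 − 9.81 = 10.39 kN/m³.
Effective vertical stress at 6.1 m: σ'_v = 15.1×3.5 + 10.39×2.60 = 79.86 kPa.
σ'_h = K_a σ'_v = 0.2630 × 79.86 = 21.00 kPa; u = γ_w × 2.60 = 25.51 kPa.
Total σ_h = 21.00 + 25.51 = 46.51 kPa.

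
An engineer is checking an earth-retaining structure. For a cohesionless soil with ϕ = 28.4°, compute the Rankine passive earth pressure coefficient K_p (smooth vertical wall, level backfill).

K_p = (1 + sin φ)/(1 − sin φ) = tan²(45° + 28.4°/2) = 2.814.

2.81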